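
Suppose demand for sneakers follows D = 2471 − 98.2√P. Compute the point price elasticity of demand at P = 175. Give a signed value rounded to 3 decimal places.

dD/dP = −98.2/(2√P) = -3.71161. At P = 175, D = 1171.94.
Ed = (dD/dP)·(P/D) = (-3.71161) × (175/1171.94) = -0.55423…

-0.554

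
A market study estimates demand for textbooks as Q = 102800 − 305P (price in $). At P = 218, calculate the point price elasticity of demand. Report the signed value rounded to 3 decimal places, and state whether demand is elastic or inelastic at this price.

-1.831; elastic

dQ/dP = −305. At P = 218, Q = 102800 − 305(218) = 36310.
Ed = (dQ/dP)·(P/Q) = −305 × (218/36310) = -1.83117…
|Ed| = 1.831 > 1, so demand is elastic.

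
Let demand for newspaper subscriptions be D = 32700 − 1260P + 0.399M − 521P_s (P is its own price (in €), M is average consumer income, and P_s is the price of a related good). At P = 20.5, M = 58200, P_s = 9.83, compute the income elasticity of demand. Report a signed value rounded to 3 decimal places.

0.930

At the given values, D = 32700 − 1260(20.5) + 0.399(58200) − 521(9.83) = 24970.37.
∂D/∂M = 0.399.
E = (0.399) × (58200/24970.37) = 0.92997…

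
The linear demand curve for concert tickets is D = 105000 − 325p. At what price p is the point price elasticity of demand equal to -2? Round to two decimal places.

215.38

Ed = −325p/(105000 − 325p). Set this equal to -2:
325p = 2·(105000 − 325p) ⇒ 325p(1 + 2) = 2·105000
p = 2·105000 / (325·3) = 215.3846…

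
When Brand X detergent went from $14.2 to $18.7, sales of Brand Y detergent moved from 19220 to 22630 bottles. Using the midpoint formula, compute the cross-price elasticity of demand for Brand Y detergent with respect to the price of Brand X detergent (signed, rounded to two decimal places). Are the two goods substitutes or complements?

%ΔQ_{Brand Y detergent} = (22630 − 19220)/avg = 3410/20925 = 0.162962…
%ΔP_{Brand X detergent} = (18.7 − 14.2)/avg = 4.5/16.45 = 0.273556…
E_cross = (3410/20925) / (4.5/16.45) = 0.5957…
E_cross > 0 ⇒ the goods are substitutes.

0.60; substitutes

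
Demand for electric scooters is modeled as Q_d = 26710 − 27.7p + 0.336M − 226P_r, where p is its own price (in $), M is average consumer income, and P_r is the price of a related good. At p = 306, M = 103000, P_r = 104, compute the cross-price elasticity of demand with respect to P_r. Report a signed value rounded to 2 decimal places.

At the given values, Q_d = 26710 − 27.7(306) + 0.336(103000) − 226(104) = 29337.8.
∂Q_d/∂P_r = -226.
E = (-226) × (104/29337.8) = -0.8011…

-0.80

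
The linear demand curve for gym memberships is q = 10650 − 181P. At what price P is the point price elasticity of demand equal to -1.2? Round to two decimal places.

Ed = −181P/(10650 − 181P). Set this equal to -1.2:
181P = 1.2·(10650 − 181P) ⇒ 181P(1 + 1.2) = 1.2·10650
P = 1.2·10650 / (181·2.2) = 32.0944…

32.09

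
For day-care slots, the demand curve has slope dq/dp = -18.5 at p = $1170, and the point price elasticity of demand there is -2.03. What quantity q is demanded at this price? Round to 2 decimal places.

10662.56

Ed = (dq/dp)·(p/q) ⇒ q = (dq/dp)·p/Ed = (-18.5)·1170/(-2.03) = 10662.5615…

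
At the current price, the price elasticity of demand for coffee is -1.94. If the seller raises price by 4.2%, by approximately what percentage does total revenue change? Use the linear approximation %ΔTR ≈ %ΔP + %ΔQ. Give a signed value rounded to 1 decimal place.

-3.9%

%ΔQ ≈ Ed × %ΔP = (-1.94) × (+4.2%) = -8.1480%
%ΔTR ≈ %ΔP + %ΔQ = (+4.2%) + (-8.1480%) = -3.9480%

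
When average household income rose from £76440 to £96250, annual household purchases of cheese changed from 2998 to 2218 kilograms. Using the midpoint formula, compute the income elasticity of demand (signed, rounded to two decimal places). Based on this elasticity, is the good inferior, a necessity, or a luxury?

%ΔQ = (2218 − 2998)/[( 2998 + 2218)/2] = -780/2608 = -0.299079…
%ΔIncome = (96250 − 76440)/[( 76440 + 96250)/2] = 19810/86345 = 0.229428…
E_income = (-780/2608) / (19810/86345) = -1.3035…
E_income < 0 ⇒ inferior good.

-1.30; inferior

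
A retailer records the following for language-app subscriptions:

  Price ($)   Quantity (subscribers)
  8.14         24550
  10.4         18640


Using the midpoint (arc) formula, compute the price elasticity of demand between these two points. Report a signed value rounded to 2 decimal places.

%ΔQ = (18640 − 24550) / [(24550 + 18640)/2] = -5910/21595 = -0.273674…
%ΔP = (10.4 − 8.14) / [(8.14 + 10.4)/2] = 2.26/9.27 = 0.243797…
Arc Ed = %ΔQ / %ΔP = (-5910/21595) / (2.26/9.27) = -1.1225…

-1.12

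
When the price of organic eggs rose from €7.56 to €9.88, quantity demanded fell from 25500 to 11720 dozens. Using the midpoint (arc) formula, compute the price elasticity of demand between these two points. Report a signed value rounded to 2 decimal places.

%ΔQ = (11720 − 25500) / [(25500 + 11720)/2] = -13780/18610 = -0.740462…
%ΔP = (9.88 − 7.56) / [(7.56 + 9.88)/2] = 2.32/8.72 = 0.266055…
Arc Ed = %ΔQ / %ΔP = (-13780/18610) / (2.32/8.72) = -2.7831…

-2.78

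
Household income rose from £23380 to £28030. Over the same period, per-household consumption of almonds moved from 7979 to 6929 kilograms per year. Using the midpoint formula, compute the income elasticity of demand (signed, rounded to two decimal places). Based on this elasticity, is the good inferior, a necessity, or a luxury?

-0.78; inferior

%ΔQ = (6929 − 7979)/[( 7979 + 6929)/2] = -1050/7454 = -0.140863…
%ΔIncome = (28030 − 23380)/[( 23380 + 28030)/2] = 4650/25705 = 0.180898…
E_income = (-1050/7454) / (4650/25705) = -0.7786…
E_income < 0 ⇒ inferior good.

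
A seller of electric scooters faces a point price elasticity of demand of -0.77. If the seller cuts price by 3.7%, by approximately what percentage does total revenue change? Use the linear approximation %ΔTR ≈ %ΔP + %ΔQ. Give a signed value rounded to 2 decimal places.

%ΔQ ≈ Ed × %ΔP = (-0.77) × (-3.7%) = +2.8490%
%ΔTR ≈ %ΔP + %ΔQ = (-3.7%) + (+2.8490%) = -0.8510%

-0.85%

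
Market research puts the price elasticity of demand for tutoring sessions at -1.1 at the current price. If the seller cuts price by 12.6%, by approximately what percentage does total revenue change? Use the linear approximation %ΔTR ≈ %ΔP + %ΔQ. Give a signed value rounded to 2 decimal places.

+1.26%

%ΔQ ≈ Ed × %ΔP = (-1.1) × (-12.6%) = +13.8600%
%ΔTR ≈ %ΔP + %ΔQ = (-12.6%) + (+13.8600%) = +1.2600%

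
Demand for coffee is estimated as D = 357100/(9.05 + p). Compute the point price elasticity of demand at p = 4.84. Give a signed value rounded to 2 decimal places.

dD/dp = −357100/(9.05 + p)² = -1850.91. At p = 4.84, D = 25709.1.
Ed = (dD/dp)·(p/D) = (-1850.91) × (4.84/25709.1) = -0.3484…

-0.35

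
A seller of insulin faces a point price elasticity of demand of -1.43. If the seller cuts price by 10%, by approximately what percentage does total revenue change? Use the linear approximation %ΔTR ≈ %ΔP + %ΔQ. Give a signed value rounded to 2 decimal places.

+4.30%

%ΔQ ≈ Ed × %ΔP = (-1.43) × (-10%) = +14.3000%
%ΔTR ≈ %ΔP + %ΔQ = (-10%) + (+14.3000%) = +4.3000%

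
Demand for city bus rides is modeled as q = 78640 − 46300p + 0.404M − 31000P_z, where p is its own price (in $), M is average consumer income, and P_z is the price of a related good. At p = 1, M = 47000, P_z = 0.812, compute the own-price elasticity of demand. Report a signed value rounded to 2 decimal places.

At the given values, q = 78640 − 46300(1) + 0.404(47000) − 31000(0.812) = 26156.
∂q/∂p = −46300.
E = (-46300) × (1/26156) = -1.7701…

-1.77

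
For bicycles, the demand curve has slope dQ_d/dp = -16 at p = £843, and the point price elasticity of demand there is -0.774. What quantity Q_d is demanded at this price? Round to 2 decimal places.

Ed = (dQ_d/dp)·(p/Q_d) ⇒ Q_d = (dQ_d/dp)·p/Ed = (-16)·843/(-0.774) = 17426.3565…

17426.36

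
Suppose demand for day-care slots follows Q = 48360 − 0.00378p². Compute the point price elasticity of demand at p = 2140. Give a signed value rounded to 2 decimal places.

dQ/dp = −2·0.00378·p = -16.1784. At p = 2140, Q = 31049.112.
Ed = (dQ/dp)·(p/Q) = (-16.1784) × (2140/31049.112) = -1.1150…

-1.12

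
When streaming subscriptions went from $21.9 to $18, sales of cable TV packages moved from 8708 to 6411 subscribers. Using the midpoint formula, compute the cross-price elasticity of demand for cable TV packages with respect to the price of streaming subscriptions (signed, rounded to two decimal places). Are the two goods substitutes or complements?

%ΔQ_{cable TV packages} = (6411 − 8708)/avg = -2297/7559.5 = -0.303856…
%ΔP_{streaming subscriptions} = (18 − 21.9)/avg = -3.9/19.95 = -0.195488…
E_cross = (-2297/7559.5) / (-3.9/19.95) = 1.5543…
E_cross > 0 ⇒ the goods are substitutes.

1.55; substitutes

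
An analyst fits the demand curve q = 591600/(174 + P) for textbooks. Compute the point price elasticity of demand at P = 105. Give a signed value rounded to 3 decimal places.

dq/dP = −591600/(174 + P)² = -7.60011. At P = 105, q = 2120.43.
Ed = (dq/dP)·(P/q) = (-7.60011) × (105/2120.43) = -0.37634…

-0.376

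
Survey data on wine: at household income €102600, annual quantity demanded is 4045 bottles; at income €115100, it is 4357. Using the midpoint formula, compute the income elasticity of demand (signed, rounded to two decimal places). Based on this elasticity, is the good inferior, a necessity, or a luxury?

%ΔQ = (4357 − 4045)/[( 4045 + 4357)/2] = 312/4201 = 0.074268…
%ΔIncome = (115100 − 102600)/[( 102600 + 115100)/2] = 12500/108850 = 0.114836…
E_income = (312/4201) / (12500/108850) = 0.6467…
0 < E_income < 1 ⇒ normal good, necessity.

0.65; necessity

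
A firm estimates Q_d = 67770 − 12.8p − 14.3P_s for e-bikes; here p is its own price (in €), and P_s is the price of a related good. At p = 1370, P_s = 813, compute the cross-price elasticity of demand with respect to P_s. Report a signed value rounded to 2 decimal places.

-0.30

At the given values, Q_d = 67770 − 12.8(1370) − 14.3(813) = 38608.1.
∂Q_d/∂P_s = -14.3.
E = (-14.3) × (813/38608.1) = -0.3011…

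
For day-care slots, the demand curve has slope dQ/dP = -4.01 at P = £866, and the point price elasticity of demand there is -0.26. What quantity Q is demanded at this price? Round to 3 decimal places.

Ed = (dQ/dP)·(P/Q) ⇒ Q = (dQ/dP)·P/Ed = (-4.01)·866/(-0.26) = 13356.38461…

13356.385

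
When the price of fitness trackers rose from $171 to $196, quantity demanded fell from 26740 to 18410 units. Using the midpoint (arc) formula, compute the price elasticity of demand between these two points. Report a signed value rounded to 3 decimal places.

-2.708

%ΔQ = (18410 − 26740) / [(26740 + 18410)/2] = -8330/22575 = -0.368992…
%ΔP = (196 − 171) / [(171 + 196)/2] = 25/183.5 = 0.136239…
Arc Ed = %ΔQ / %ΔP = (-8330/22575) / (25/183.5) = -2.70840…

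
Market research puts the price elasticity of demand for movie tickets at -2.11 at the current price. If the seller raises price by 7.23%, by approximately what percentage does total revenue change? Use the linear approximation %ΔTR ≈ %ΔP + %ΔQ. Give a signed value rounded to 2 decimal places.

%ΔQ ≈ Ed × %ΔP = (-2.11) × (+7.23%) = -15.2553%
%ΔTR ≈ %ΔP + %ΔQ = (+7.23%) + (-15.2553%) = -8.0253%

-8.03%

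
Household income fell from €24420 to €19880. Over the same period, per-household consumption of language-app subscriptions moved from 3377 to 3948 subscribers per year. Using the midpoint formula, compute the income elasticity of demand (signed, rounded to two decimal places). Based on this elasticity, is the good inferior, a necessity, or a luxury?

%ΔQ = (3948 − 3377)/[( 3377 + 3948)/2] = 571/3662.5 = 0.155904…
%ΔIncome = (19880 − 24420)/[( 24420 + 19880)/2] = -4540/22150 = -0.204966…
E_income = (571/3662.5) / (-4540/22150) = -0.7606…
E_income < 0 ⇒ inferior good.

-0.76; inferior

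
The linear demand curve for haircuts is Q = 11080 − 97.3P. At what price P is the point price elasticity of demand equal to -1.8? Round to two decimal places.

73.21

Ed = −97.3P/(11080 − 97.3P). Set this equal to -1.8:
97.3P = 1.8·(11080 − 97.3P) ⇒ 97.3P(1 + 1.8) = 1.8·11080
P = 1.8·11080 / (97.3·2.8) = 73.2051…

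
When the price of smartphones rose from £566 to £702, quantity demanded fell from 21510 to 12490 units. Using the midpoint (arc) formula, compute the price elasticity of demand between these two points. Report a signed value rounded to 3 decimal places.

-2.473

%ΔQ = (12490 − 21510) / [(21510 + 12490)/2] = -9020/17000 = -0.530588…
%ΔP = (702 − 566) / [(566 + 702)/2] = 136/634 = 0.214511…
Arc Ed = %ΔQ / %ΔP = (-9020/17000) / (136/634) = -2.47347…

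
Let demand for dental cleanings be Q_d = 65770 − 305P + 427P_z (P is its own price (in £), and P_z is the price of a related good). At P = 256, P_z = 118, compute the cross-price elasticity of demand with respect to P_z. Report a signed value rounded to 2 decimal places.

At the given values, Q_d = 65770 − 305(256) + 427(118) = 38076.
∂Q_d/∂P_z = 427.
E = (427) × (118/38076) = 1.3233…

1.32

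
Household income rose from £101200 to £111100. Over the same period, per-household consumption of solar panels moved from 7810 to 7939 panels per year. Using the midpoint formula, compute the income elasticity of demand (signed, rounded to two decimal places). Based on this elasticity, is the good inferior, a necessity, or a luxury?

0.18; necessity

%ΔQ = (7939 − 7810)/[( 7810 + 7939)/2] = 129/7874.5 = 0.016381…
%ΔIncome = (111100 − 101200)/[( 101200 + 111100)/2] = 9900/106150 = 0.093264…
E_income = (129/7874.5) / (9900/106150) = 0.1756…
0 < E_income < 1 ⇒ normal good, necessity.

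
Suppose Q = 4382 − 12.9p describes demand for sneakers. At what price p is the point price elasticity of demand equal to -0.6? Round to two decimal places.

Ed = −12.9p/(4382 − 12.9p). Set this equal to -0.6:
12.9p = 0.6·(4382 − 12.9p) ⇒ 12.9p(1 + 0.6) = 0.6·4382
p = 0.6·4382 / (12.9·1.6) = 127.3837…

127.38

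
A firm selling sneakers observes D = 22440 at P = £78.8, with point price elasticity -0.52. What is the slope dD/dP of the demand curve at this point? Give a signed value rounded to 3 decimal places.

-148.081

Ed = (dD/dP)·(P/D) ⇒ dD/dP = Ed·D/P = (-0.52)·22440/78.8 = -148.08121…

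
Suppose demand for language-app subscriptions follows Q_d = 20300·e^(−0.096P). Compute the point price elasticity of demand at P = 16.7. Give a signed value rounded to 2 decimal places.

dQ_d/dP = −0.096·Q_d = -392.199. At P = 16.7, Q_d = 4085.41.
Ed = (dQ_d/dP)·(P/Q_d) = (-392.199) × (16.7/4085.41) = -1.6032

-1.60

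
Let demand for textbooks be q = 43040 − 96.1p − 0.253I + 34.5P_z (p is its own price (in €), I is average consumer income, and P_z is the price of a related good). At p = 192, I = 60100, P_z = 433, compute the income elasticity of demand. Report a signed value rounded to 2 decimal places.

-0.63

At the given values, q = 43040 − 96.1(192) − 0.253(60100) + 34.5(433) = 24322.
∂q/∂I = -0.253.
E = (-0.253) × (60100/24322) = -0.6251…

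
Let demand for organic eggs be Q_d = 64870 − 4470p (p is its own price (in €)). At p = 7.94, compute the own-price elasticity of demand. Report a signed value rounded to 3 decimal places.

-1.208

At the given values, Q_d = 64870 − 4470(7.94) = 29378.2.
∂Q_d/∂p = −4470.
E = (-4470) × (7.94/29378.2) = -1.20809…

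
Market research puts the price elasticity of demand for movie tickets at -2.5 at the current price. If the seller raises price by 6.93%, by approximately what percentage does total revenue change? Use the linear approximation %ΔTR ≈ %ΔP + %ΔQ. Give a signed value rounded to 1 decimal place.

%ΔQ ≈ Ed × %ΔP = (-2.5) × (+6.93%) = -17.3250%
%ΔTR ≈ %ΔP + %ΔQ = (+6.93%) + (-17.3250%) = -10.3950%

-10.4%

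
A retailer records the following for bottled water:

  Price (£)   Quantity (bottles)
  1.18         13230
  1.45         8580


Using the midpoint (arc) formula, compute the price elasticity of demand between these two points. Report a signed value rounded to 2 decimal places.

-2.08

%ΔQ = (8580 − 13230) / [(13230 + 8580)/2] = -4650/10905 = -0.426409…
%ΔP = (1.45 − 1.18) / [(1.18 + 1.45)/2] = 0.27/1.315 = 0.205323…
Arc Ed = %ΔQ / %ΔP = (-4650/10905) / (0.27/1.315) = -2.0767…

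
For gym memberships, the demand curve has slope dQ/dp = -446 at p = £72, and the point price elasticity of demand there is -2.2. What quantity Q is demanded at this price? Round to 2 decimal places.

Ed = (dQ/dp)·(p/Q) ⇒ Q = (dQ/dp)·p/Ed = (-446)·72/(-2.2) = 14596.3636…

14596.36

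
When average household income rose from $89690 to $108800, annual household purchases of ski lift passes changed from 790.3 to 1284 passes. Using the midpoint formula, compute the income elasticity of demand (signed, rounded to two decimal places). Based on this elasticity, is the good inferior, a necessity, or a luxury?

2.47; luxury

%ΔQ = (1284 − 790.3)/[( 790.3 + 1284)/2] = 493.7/1037.15 = 0.476016…
%ΔIncome = (108800 − 89690)/[( 89690 + 108800)/2] = 19110/99245 = 0.192553…
E_income = (493.7/1037.15) / (19110/99245) = 2.4721…
E_income > 1 ⇒ normal good, luxury.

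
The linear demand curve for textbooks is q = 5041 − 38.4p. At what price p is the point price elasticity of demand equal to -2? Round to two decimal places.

Ed = −38.4p/(5041 − 38.4p). Set this equal to -2:
38.4p = 2·(5041 − 38.4p) ⇒ 38.4p(1 + 2) = 2·5041
p = 2·5041 / (38.4·3) = 87.5173…

87.52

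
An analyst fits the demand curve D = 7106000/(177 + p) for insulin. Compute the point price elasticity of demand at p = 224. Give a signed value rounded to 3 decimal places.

dD/dp = −7106000/(177 + p)² = -44.1913. At p = 224, D = 17720.7.
Ed = (dD/dp)·(p/D) = (-44.1913) × (224/17720.7) = -0.55860…

-0.559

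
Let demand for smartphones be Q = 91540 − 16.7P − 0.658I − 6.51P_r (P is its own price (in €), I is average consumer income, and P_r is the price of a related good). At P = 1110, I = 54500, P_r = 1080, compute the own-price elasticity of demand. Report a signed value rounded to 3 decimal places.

At the given values, Q = 91540 − 16.7(1110) − 0.658(54500) − 6.51(1080) = 30111.2.
∂Q/∂P = −16.7.
E = (-16.7) × (1110/30111.2) = -0.61561…

-0.616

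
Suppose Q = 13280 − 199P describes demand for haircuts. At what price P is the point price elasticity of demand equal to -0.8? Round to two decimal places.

29.66

Ed = −199P/(13280 − 199P). Set this equal to -0.8:
199P = 0.8·(13280 − 199P) ⇒ 199P(1 + 0.8) = 0.8·13280
P = 0.8·13280 / (199·1.8) = 29.6594…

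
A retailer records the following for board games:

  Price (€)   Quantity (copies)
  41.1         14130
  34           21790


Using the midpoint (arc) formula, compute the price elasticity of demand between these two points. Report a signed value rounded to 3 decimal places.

-2.256

%ΔQ = (21790 − 14130) / [(14130 + 21790)/2] = 7660/17960 = 0.426503…
%ΔP = (34 − 41.1) / [(41.1 + 34)/2] = -7.1/37.55 = -0.189081…
Arc Ed = %ΔQ / %ΔP = (7660/17960) / (-7.1/37.55) = -2.25566…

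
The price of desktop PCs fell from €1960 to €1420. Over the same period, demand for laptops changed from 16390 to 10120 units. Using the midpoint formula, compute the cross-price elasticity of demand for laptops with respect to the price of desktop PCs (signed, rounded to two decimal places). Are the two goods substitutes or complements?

%ΔQ_{laptops} = (10120 − 16390)/avg = -6270/13255 = -0.473029…
%ΔP_{desktop PCs} = (1420 − 1960)/avg = -540/1690 = -0.319526…
E_cross = (-6270/13255) / (-540/1690) = 1.4804…
E_cross > 0 ⇒ the goods are substitutes.

1.48; substitutes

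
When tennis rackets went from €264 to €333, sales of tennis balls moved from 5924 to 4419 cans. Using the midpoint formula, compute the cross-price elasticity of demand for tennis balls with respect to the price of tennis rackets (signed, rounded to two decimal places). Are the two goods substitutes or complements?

-1.26; complements

%ΔQ_{tennis balls} = (4419 − 5924)/avg = -1505/5171.5 = -0.291018…
%ΔP_{tennis rackets} = (333 − 264)/avg = 69/298.5 = 0.231155…
E_cross = (-1505/5171.5) / (69/298.5) = -1.2589…
E_cross < 0 ⇒ the goods are complements.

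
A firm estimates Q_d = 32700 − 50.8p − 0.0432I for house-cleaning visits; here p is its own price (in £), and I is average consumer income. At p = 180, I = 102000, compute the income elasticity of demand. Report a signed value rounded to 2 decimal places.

-0.23

At the given values, Q_d = 32700 − 50.8(180) − 0.0432(102000) = 19149.6.
∂Q_d/∂I = -0.0432.
E = (-0.0432) × (102000/19149.6) = -0.2301…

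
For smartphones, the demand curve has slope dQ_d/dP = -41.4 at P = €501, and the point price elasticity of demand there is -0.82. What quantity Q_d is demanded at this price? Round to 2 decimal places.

Ed = (dQ_d/dP)·(P/Q_d) ⇒ Q_d = (dQ_d/dP)·P/Ed = (-41.4)·501/(-0.82) = 25294.3902…

25294.39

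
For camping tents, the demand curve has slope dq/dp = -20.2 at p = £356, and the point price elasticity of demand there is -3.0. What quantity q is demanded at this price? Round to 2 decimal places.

2397.07

Ed = (dq/dp)·(p/q) ⇒ q = (dq/dp)·p/Ed = (-20.2)·356/(-3.0) = 2397.0666…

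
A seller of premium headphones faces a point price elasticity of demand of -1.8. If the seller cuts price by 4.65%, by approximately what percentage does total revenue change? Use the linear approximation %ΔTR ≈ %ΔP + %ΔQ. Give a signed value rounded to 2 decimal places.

%ΔQ ≈ Ed × %ΔP = (-1.8) × (-4.65%) = +8.3700%
%ΔTR ≈ %ΔP + %ΔQ = (-4.65%) + (+8.3700%) = +3.7200%

+3.72%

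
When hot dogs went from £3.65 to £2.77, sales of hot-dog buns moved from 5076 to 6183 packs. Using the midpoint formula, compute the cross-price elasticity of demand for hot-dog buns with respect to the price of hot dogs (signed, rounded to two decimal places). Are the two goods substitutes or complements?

%ΔQ_{hot-dog buns} = (6183 − 5076)/avg = 1107/5629.5 = 0.196642…
%ΔP_{hot dogs} = (2.77 − 3.65)/avg = -0.88/3.21 = -0.274143…
E_cross = (1107/5629.5) / (-0.88/3.21) = -0.7172…
E_cross < 0 ⇒ the goods are complements.

-0.72; complements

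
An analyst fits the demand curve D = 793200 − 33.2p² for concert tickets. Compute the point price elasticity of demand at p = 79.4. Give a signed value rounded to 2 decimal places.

dD/dp = −2·33.2·p = -5272.16. At p = 79.4, D = 583895.248.
Ed = (dD/dp)·(p/D) = (-5272.16) × (79.4/583895.248) = -0.7169…

-0.72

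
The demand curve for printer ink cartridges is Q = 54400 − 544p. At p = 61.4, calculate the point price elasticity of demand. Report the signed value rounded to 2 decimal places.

dQ/dp = −544. At p = 61.4, Q = 54400 − 544(61.4) = 20998.4.
Ed = (dQ/dp)·(p/Q) = −544 × (61.4/20998.4) = -1.5906…

-1.59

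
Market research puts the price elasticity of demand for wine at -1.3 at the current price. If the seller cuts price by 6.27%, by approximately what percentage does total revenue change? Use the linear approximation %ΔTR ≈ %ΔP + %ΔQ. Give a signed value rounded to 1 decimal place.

+1.9%

%ΔQ ≈ Ed × %ΔP = (-1.3) × (-6.27%) = +8.1510%
%ΔTR ≈ %ΔP + %ΔQ = (-6.27%) + (+8.1510%) = +1.8810%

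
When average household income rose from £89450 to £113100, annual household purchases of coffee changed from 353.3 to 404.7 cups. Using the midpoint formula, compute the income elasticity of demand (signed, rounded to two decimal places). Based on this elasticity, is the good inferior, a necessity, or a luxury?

0.58; necessity

%ΔQ = (404.7 − 353.3)/[( 353.3 + 404.7)/2] = 51.4/379 = 0.135620…
%ΔIncome = (113100 − 89450)/[( 89450 + 113100)/2] = 23650/101275 = 0.233522…
E_income = (51.4/379) / (23650/101275) = 0.5807…
0 < E_income < 1 ⇒ normal good, necessity.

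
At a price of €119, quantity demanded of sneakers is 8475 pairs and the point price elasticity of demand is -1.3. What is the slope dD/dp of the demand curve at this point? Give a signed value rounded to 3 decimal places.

-92.584

Ed = (dD/dp)·(p/D) ⇒ dD/dp = Ed·D/p = (-1.3)·8475/119 = -92.58403…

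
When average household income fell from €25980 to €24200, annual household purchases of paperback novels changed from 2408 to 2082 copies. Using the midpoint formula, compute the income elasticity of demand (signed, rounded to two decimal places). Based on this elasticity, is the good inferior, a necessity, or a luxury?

%ΔQ = (2082 − 2408)/[( 2408 + 2082)/2] = -326/2245 = -0.145211…
%ΔIncome = (24200 − 25980)/[( 25980 + 24200)/2] = -1780/25090 = -0.070944…
E_income = (-326/2245) / (-1780/25090) = 2.0468…
E_income > 1 ⇒ normal good, luxury.

2.05; luxury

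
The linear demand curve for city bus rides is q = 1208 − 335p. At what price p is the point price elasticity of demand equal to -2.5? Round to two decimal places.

Ed = −335p/(1208 − 335p). Set this equal to -2.5:
335p = 2.5·(1208 − 335p) ⇒ 335p(1 + 2.5) = 2.5·1208
p = 2.5·1208 / (335·3.5) = 2.5756…

2.58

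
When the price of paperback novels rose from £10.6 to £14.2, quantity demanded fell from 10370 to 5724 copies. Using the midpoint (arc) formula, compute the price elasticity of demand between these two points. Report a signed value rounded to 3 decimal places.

-1.989

%ΔQ = (5724 − 10370) / [(10370 + 5724)/2] = -4646/8047 = -0.577358…
%ΔP = (14.2 − 10.6) / [(10.6 + 14.2)/2] = 3.6/12.4 = 0.290322…
Arc Ed = %ΔQ / %ΔP = (-4646/8047) / (3.6/12.4) = -1.98867…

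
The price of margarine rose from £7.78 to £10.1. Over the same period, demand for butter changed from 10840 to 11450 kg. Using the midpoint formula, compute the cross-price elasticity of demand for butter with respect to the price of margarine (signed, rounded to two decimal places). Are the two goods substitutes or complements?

0.21; substitutes

%ΔQ_{butter} = (11450 − 10840)/avg = 610/11145 = 0.054733…
%ΔP_{margarine} = (10.1 − 7.78)/avg = 2.32/8.94 = 0.259507…
E_cross = (610/11145) / (2.32/8.94) = 0.2109…
E_cross > 0 ⇒ the goods are substitutes.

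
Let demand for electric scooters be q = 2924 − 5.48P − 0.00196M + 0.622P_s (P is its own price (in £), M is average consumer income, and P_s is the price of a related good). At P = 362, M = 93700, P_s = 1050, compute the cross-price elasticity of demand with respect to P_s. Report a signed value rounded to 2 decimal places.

At the given values, q = 2924 − 5.48(362) − 0.00196(93700) + 0.622(1050) = 1409.688.
∂q/∂P_s = 0.622.
E = (0.622) × (1050/1409.688) = 0.4632…

0.46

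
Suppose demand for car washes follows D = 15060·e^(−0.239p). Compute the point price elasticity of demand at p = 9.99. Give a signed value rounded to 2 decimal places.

dD/dp = −0.239·D = -330.596. At p = 9.99, D = 1383.25.
Ed = (dD/dp)·(p/D) = (-330.596) × (9.99/1383.25) = -2.3876…

-2.39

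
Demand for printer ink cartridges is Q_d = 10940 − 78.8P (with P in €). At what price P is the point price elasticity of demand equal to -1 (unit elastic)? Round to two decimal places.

69.42

Ed = −78.8P/(10940 − 78.8P). Set this equal to -1:
78.8P = 1·(10940 − 78.8P) ⇒ 78.8P(1 + 1) = 1·10940
P = 1·10940 / (78.8·2) = 69.4162…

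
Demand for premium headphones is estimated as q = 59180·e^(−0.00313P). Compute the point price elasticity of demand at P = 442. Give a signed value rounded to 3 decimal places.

-1.383

dq/dP = −0.00313·q = -46.4398. At P = 442, q = 14837.
Ed = (dq/dP)·(P/q) = (-46.4398) × (442/14837) = -1.38346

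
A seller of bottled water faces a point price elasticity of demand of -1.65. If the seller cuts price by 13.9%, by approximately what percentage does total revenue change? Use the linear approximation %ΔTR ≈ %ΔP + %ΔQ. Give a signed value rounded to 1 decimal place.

+9.0%

%ΔQ ≈ Ed × %ΔP = (-1.65) × (-13.9%) = +22.9350%
%ΔTR ≈ %ΔP + %ΔQ = (-13.9%) + (+22.9350%) = +9.0350%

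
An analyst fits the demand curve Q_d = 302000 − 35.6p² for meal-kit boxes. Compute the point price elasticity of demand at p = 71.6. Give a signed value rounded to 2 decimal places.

-3.05

dQ_d/dp = −2·35.6·p = -5097.92. At p = 71.6, Q_d = 119494.464.
Ed = (dQ_d/dp)·(p/Q_d) = (-5097.92) × (71.6/119494.464) = -3.0546…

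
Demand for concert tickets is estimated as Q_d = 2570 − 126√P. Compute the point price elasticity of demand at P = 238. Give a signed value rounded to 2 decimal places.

-1.55

dQ_d/dP = −126/(2√P) = -4.08368. At P = 238, Q_d = 626.167.
Ed = (dQ_d/dP)·(P/Q_d) = (-4.08368) × (238/626.167) = -1.5521…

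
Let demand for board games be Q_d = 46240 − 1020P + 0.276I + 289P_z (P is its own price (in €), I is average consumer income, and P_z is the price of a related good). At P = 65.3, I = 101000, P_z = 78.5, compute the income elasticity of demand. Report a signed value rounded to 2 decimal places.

0.92

At the given values, Q_d = 46240 − 1020(65.3) + 0.276(101000) + 289(78.5) = 30196.5.
∂Q_d/∂I = 0.276.
E = (0.276) × (101000/30196.5) = 0.9231…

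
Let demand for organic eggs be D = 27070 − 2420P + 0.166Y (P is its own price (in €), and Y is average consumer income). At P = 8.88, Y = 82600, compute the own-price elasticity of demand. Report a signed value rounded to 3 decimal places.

-1.114

At the given values, D = 27070 − 2420(8.88) + 0.166(82600) = 19292.
∂D/∂P = −2420.
E = (-2420) × (8.88/19292) = -1.11391…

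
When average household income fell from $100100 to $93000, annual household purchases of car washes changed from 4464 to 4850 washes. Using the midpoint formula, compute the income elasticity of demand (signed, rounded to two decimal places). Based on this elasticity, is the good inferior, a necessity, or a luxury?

%ΔQ = (4850 − 4464)/[( 4464 + 4850)/2] = 386/4657 = 0.082885…
%ΔIncome = (93000 − 100100)/[( 100100 + 93000)/2] = -7100/96550 = -0.073537…
E_income = (386/4657) / (-7100/96550) = -1.1271…
E_income < 0 ⇒ inferior good.

-1.13; inferior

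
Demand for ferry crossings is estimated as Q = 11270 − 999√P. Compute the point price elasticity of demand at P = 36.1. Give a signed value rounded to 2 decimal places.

-0.57

dQ/dP = −999/(2√P) = -83.1346. At P = 36.1, Q = 5267.68.
Ed = (dQ/dP)·(P/Q) = (-83.1346) × (36.1/5267.68) = -0.5697…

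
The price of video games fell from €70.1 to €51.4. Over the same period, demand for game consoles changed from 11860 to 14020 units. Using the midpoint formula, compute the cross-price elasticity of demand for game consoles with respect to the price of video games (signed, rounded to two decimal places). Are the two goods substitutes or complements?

-0.54; complements

%ΔQ_{game consoles} = (14020 − 11860)/avg = 2160/12940 = 0.166924…
%ΔP_{video games} = (51.4 − 70.1)/avg = -18.7/60.75 = -0.307818…
E_cross = (2160/12940) / (-18.7/60.75) = -0.5422…
E_cross < 0 ⇒ the goods are complements.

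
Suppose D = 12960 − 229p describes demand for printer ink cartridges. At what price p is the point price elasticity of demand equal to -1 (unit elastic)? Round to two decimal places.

28.30

Ed = −229p/(12960 − 229p). Set this equal to -1:
229p = 1·(12960 − 229p) ⇒ 229p(1 + 1) = 1·12960
p = 1·12960 / (229·2) = 28.2969…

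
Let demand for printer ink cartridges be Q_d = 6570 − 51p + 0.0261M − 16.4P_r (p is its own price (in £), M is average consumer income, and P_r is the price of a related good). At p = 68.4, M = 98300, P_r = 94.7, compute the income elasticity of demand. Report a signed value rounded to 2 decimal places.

At the given values, Q_d = 6570 − 51(68.4) + 0.0261(98300) − 16.4(94.7) = 4094.15.
∂Q_d/∂M = 0.0261.
E = (0.0261) × (98300/4094.15) = 0.6266…

0.63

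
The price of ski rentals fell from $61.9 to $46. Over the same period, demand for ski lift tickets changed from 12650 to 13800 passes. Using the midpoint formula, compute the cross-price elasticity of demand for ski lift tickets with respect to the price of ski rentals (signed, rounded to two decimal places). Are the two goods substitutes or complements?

%ΔQ_{ski lift tickets} = (13800 − 12650)/avg = 1150/13225 = 0.086956…
%ΔP_{ski rentals} = (46 − 61.9)/avg = -15.9/53.95 = -0.294717…
E_cross = (1150/13225) / (-15.9/53.95) = -0.2950…
E_cross < 0 ⇒ the goods are complements.

-0.30; complements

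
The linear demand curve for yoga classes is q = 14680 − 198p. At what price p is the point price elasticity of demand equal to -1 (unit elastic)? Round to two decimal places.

37.07

Ed = −198p/(14680 − 198p). Set this equal to -1:
198p = 1·(14680 − 198p) ⇒ 198p(1 + 1) = 1·14680
p = 1·14680 / (198·2) = 37.0707…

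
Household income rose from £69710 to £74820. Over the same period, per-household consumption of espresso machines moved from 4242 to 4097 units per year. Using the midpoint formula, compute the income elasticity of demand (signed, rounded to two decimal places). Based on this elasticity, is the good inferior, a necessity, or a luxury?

%ΔQ = (4097 − 4242)/[( 4242 + 4097)/2] = -145/4169.5 = -0.034776…
%ΔIncome = (74820 − 69710)/[( 69710 + 74820)/2] = 5110/72265 = 0.070711…
E_income = (-145/4169.5) / (5110/72265) = -0.4918…
E_income < 0 ⇒ inferior good.

-0.49; inferior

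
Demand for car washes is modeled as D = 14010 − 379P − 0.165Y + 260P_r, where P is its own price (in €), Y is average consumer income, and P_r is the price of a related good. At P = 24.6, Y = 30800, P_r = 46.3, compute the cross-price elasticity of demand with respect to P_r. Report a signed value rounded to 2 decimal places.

At the given values, D = 14010 − 379(24.6) − 0.165(30800) + 260(46.3) = 11642.6.
∂D/∂P_r = 260.
E = (260) × (46.3/11642.6) = 1.0339…

1.03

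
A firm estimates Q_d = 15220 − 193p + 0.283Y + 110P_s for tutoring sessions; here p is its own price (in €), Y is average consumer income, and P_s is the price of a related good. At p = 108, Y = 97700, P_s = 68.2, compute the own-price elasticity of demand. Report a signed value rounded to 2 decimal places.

-0.71

At the given values, Q_d = 15220 − 193(108) + 0.283(97700) + 110(68.2) = 29527.1.
∂Q_d/∂p = −193.
E = (-193) × (108/29527.1) = -0.7059…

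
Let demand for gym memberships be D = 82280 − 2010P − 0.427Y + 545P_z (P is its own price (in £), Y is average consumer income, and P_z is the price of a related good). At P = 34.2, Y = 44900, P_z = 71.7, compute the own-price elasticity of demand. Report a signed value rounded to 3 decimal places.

At the given values, D = 82280 − 2010(34.2) − 0.427(44900) + 545(71.7) = 33442.2.
∂D/∂P = −2010.
E = (-2010) × (34.2/33442.2) = -2.05554…

-2.056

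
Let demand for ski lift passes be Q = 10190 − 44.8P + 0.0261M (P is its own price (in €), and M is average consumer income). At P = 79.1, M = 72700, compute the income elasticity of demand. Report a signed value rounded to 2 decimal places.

At the given values, Q = 10190 − 44.8(79.1) + 0.0261(72700) = 8543.79.
∂Q/∂M = 0.0261.
E = (0.0261) × (72700/8543.79) = 0.2220…

0.22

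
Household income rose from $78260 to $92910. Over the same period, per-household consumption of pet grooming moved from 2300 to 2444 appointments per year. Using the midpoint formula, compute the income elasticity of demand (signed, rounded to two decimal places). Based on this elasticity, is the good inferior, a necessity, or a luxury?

0.35; necessity

%ΔQ = (2444 − 2300)/[( 2300 + 2444)/2] = 144/2372 = 0.060708…
%ΔIncome = (92910 − 78260)/[( 78260 + 92910)/2] = 14650/85585 = 0.171174…
E_income = (144/2372) / (14650/85585) = 0.3546…
0 < E_income < 1 ⇒ normal good, necessity.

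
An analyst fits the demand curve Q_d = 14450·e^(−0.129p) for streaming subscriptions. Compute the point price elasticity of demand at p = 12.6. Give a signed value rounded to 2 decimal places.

dQ_d/dp = −0.129·Q_d = -366.906. At p = 12.6, Q_d = 2844.24.
Ed = (dQ_d/dp)·(p/Q_d) = (-366.906) × (12.6/2844.24) = -1.6254

-1.63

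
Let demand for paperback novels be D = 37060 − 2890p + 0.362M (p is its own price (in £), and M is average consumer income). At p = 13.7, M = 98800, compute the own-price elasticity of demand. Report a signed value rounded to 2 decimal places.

-1.19

At the given values, D = 37060 − 2890(13.7) + 0.362(98800) = 33232.6.
∂D/∂p = −2890.
E = (-2890) × (13.7/33232.6) = -1.1913…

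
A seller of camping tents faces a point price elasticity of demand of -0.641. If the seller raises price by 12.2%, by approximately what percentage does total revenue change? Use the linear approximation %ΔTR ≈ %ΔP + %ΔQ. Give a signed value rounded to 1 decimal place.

%ΔQ ≈ Ed × %ΔP = (-0.641) × (+12.2%) = -7.8202%
%ΔTR ≈ %ΔP + %ΔQ = (+12.2%) + (-7.8202%) = +4.3798%

+4.4%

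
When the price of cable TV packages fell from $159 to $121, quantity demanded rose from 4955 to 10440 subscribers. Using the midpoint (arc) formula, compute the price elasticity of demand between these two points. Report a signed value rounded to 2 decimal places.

%ΔQ = (10440 − 4955) / [(4955 + 10440)/2] = 5485/7697.5 = 0.712569…
%ΔP = (121 − 159) / [(159 + 121)/2] = -38/140 = -0.271428…
Arc Ed = %ΔQ / %ΔP = (5485/7697.5) / (-38/140) = -2.6252…

-2.63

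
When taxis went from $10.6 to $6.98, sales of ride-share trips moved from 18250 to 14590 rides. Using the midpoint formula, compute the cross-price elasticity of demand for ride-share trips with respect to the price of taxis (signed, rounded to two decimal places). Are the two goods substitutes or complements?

0.54; substitutes

%ΔQ_{ride-share trips} = (14590 − 18250)/avg = -3660/16420 = -0.222898…
%ΔP_{taxis} = (6.98 − 10.6)/avg = -3.62/8.79 = -0.411831…
E_cross = (-3660/16420) / (-3.62/8.79) = 0.5412…
E_cross > 0 ⇒ the goods are substitutes.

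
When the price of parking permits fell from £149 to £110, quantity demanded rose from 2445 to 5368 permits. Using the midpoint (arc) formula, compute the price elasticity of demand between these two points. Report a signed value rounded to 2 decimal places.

-2.48

%ΔQ = (5368 − 2445) / [(2445 + 5368)/2] = 2923/3906.5 = 0.748240…
%ΔP = (110 − 149) / [(149 + 110)/2] = -39/129.5 = -0.301158…
Arc Ed = %ΔQ / %ΔP = (2923/3906.5) / (-39/129.5) = -2.4845…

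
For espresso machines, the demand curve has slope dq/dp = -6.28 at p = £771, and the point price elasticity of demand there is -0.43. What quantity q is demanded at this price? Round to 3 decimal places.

11260.186

Ed = (dq/dp)·(p/q) ⇒ q = (dq/dp)·p/Ed = (-6.28)·771/(-0.43) = 11260.18604…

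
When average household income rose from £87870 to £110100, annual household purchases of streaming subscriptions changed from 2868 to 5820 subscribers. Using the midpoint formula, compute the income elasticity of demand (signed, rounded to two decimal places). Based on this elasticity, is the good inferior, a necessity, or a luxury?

%ΔQ = (5820 − 2868)/[( 2868 + 5820)/2] = 2952/4344 = 0.679558…
%ΔIncome = (110100 − 87870)/[( 87870 + 110100)/2] = 22230/98985 = 0.224579…
E_income = (2952/4344) / (22230/98985) = 3.0259…
E_income > 1 ⇒ normal good, luxury.

3.03; luxury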